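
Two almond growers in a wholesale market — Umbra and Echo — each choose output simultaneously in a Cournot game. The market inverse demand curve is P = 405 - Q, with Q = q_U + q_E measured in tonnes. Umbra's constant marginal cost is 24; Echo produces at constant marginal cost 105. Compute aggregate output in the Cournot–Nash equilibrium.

227

Umbra's profit: π_U = (405 - Q)q_U - (24q_U). Setting ∂π_U/∂q_U = 0: 381 - 2q_U - (q_E) = 0.
Echo's profit: π_E = (405 - Q)q_E - (105q_E). Setting ∂π_E/∂q_E = 0: 300 - 2q_E - (q_U) = 0.
So q_U = (381 - q_E)/2 and q_E = (300 - q_U)/2.
Solving the pair: q_U = 154, q_E = 73.
Total output Q = 154 + 73 = 227.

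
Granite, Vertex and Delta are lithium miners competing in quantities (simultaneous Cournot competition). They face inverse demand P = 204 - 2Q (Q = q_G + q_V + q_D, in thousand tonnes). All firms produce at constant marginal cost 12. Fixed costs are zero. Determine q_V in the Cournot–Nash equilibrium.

A representative firm's profit is π_i = q_i(204 - 2Q) - 12q_i.
Setting ∂π_i/∂q_i = 0 with rivals' quantities fixed: 192 - 4q_i - 2·Σ_{j≠i} q_j = 0.
By symmetry each firm produces the same amount; substituting Σ_{j≠i} q_j = 2q_i yields q_i = 192/8 = 24.

24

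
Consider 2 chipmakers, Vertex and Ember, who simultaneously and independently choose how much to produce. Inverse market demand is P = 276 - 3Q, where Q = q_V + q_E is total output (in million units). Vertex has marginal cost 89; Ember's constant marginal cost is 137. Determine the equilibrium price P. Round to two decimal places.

167.33

Vertex's profit: π_V = (276 - 3Q)q_V - (89q_V). Setting ∂π_V/∂q_V = 0: 187 - 6q_V - 3(q_E) = 0.
Ember's profit: π_E = (276 - 3Q)q_E - (137q_E). Setting ∂π_E/∂q_E = 0: 139 - 6q_E - 3(q_V) = 0.
So q_V = (187 - 3q_E)/6 and q_E = (139 - 3q_V)/6.
Solving the pair: q_V = 235/9, q_E = 91/9.
Total output Q = 326/9, so price P = 276 - 3·(326/9) = 502/3.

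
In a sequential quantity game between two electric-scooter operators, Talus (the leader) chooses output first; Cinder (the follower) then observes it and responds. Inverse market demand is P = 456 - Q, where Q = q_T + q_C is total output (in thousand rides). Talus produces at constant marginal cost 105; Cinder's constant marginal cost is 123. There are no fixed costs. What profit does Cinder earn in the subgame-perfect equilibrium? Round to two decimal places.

5513.06

Solve by backward induction. Given q_T, the follower Cinder maximises π_C = (456 - q_T - q_C)q_C - 123q_C.
Setting the follower's marginal profit to zero, 333 - q_T - 2q_C = 0, i.e. q_C = (333 - q_T)/2.
Talus substitutes q_C(q_T) into its own profit: π_T = q_T(456 - q_T - (333 - q_T)/2) - 105q_T = (579/2 - (1/2)q_T)q_T - 105q_T.
Leader FOC: 369/2 - q_T = 0, so q_T = 369/2.
Then q_C = (333 - 369/2)/2 = 297/4.
Price P = 456 - 1035/4 = 789/4.
Cinder's profit: (789/4 - 123)·(297/4) = 5513.0625.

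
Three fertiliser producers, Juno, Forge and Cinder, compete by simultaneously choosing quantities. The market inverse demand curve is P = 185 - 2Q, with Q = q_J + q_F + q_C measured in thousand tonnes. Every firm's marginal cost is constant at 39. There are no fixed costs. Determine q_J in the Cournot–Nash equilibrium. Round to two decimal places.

18.25

Each firm earns π_i = (185 - 2Q)q_i - 39q_i.
Setting ∂π_i/∂q_i = 0 with rivals' quantities fixed: 146 - 4q_i - 2·Σ_{j≠i} q_j = 0.
By symmetry each firm produces the same amount; substituting Σ_{j≠i} q_j = 2q_i yields q_i = 146/8 = 73/4.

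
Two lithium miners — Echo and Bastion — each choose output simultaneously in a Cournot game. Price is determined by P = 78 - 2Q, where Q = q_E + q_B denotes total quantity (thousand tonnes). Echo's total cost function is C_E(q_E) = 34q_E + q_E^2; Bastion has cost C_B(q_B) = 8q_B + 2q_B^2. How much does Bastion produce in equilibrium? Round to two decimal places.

7.55

Echo's profit: π_E = (78 - 2Q)q_E - (34q_E + q_E²). Setting ∂π_E/∂q_E = 0: 44 - 6q_E - 2(q_B) = 0.
Bastion's profit: π_B = (78 - 2Q)q_B - (8q_B + 2q_B²). Setting ∂π_B/∂q_B = 0: 70 - 8q_B - 2(q_E) = 0.
Best responses: q_E = (44 - 2q_B)/6, q_B = (70 - 2q_E)/8.
Substituting one into the other gives q_E = 53/11 and q_B = 83/11.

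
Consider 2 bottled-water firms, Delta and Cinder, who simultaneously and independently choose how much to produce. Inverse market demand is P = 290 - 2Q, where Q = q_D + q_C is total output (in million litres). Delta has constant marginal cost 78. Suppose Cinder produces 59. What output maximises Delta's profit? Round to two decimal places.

With the rival's output fixed at 59, Delta's profit is π_D = (290 - 2·59 - 2q_D)q_D - (78q_D) = (172 - 2q_D)q_D - (78q_D).
∂π_D/∂q_D = 94 - 4q_D = 0, so q_D = 47/2.

23.50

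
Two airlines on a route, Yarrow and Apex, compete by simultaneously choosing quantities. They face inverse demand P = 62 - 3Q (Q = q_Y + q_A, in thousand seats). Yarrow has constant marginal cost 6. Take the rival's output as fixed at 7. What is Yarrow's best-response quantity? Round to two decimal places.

With the rival's output fixed at 7, Yarrow's profit is π_Y = (62 - 3·7 - 3q_Y)q_Y - (6q_Y) = (41 - 3q_Y)q_Y - (6q_Y).
∂π_Y/∂q_Y = 35 - 6q_Y = 0, so q_Y = 35/6.

5.83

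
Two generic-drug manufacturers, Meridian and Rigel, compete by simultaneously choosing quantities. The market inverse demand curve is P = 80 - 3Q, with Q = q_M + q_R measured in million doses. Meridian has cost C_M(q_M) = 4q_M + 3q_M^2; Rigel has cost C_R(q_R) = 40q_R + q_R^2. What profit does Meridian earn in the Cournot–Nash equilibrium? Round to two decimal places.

Meridian's profit: π_M = (80 - 3Q)q_M - (4q_M + 3q_M²). Setting ∂π_M/∂q_M = 0: 76 - 12q_M - 3(q_R) = 0.
Rigel's profit: π_R = (80 - 3Q)q_R - (40q_R + q_R²). Setting ∂π_R/∂q_R = 0: 40 - 8q_R - 3(q_M) = 0.
Rearranging gives the reaction functions q_M = (76 - 3q_R)/12 and q_R = (40 - 3q_M)/8.
Solving the pair: q_M = 488/87, q_R = 84/29.
Price P = 80 - 3·(740/87) = 1580/29.
Meridian's profit: (1580/29)·(488/87) - 4·(488/87) - 3(488/87)² = 188.7784.

188.78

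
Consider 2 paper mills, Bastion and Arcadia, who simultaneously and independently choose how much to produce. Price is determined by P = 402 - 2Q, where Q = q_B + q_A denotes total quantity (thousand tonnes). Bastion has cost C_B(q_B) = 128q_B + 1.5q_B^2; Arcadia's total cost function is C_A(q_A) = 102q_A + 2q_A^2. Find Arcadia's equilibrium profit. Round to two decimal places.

Bastion's profit: π_B = (402 - 2Q)q_B - (128q_B + (3/2)q_B²). Setting ∂π_B/∂q_B = 0: 274 - 7q_B - 2(q_A) = 0.
Arcadia's first-order condition: 300 - 8q_A - 2(q_B) = 0.
Best responses: q_B = (274 - 2q_A)/7, q_A = (300 - 2q_B)/8.
Substituting one into the other gives q_B = 398/13 and q_A = 388/13.
Price P = 402 - 2·(786/13) = 281.0769.
Arcadia's profit: 281.0769·(388/13) - 102·(388/13) - 2(388/13)² = 3563.1716.

3563.17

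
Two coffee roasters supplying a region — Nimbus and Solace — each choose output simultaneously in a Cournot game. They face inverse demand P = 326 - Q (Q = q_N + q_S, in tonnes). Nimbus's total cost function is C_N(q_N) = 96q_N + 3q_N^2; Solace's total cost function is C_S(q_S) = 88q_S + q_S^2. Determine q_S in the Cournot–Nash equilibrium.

Nimbus's profit: π_N = (326 - Q)q_N - (96q_N + 3q_N²). Setting ∂π_N/∂q_N = 0: 230 - 8q_N - (q_S) = 0.
Solace's profit: π_S = (326 - Q)q_S - (88q_S + q_S²). Setting ∂π_S/∂q_S = 0: 238 - 4q_S - (q_N) = 0.
Rearranging gives the reaction functions q_N = (230 - q_S)/8 and q_S = (238 - q_N)/4.
Substituting one into the other gives q_N = 22 and q_S = 54.

54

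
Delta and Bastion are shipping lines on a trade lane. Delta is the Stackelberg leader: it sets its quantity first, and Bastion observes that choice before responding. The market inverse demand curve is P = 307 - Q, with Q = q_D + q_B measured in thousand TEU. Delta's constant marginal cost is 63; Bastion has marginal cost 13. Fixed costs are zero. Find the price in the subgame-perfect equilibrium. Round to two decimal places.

111.50

Solve by backward induction. Given q_D, the follower Bastion maximises π_B = (307 - q_D - q_B)q_B - 13q_B.
∂π_B/∂q_B = 294 - q_D - 2q_B = 0 gives the reaction function q_B = (294 - q_D)/2.
The leader anticipates this reaction. Substituting into P = 307 - Q gives P = 160 - (1/2)q_D, so π_D = (160 - (1/2)q_D)q_D - 63q_D.
Leader FOC: 97 - q_D = 0, so q_D = 97.
Then q_B = (294 - 97)/2 = 197/2.
Total output Q = 391/2, so price P = 307 - 391/2 = 223/2.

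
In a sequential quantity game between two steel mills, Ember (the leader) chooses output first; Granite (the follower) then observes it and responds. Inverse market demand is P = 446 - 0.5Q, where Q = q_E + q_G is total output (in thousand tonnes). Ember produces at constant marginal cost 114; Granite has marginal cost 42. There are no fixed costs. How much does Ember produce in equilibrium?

Solve by backward induction. Given q_E, the follower Granite maximises π_G = (446 - (1/2)q_E - (1/2)q_G)q_G - 42q_G.
∂π_G/∂q_G = 404 - (1/2)q_E - q_G = 0 gives the reaction function q_G = (404 - (1/2)q_E).
Ember substitutes q_G(q_E) into its own profit: π_E = q_E(446 - (1/2)q_E - (404 - (1/2)q_E)/2) - 114q_E = (244 - (1/4)q_E)q_E - 114q_E.
Leader FOC: 130 - (1/2)q_E = 0, so q_E = 260.
Then q_G = (404 - (1/2)·260) = 274.

260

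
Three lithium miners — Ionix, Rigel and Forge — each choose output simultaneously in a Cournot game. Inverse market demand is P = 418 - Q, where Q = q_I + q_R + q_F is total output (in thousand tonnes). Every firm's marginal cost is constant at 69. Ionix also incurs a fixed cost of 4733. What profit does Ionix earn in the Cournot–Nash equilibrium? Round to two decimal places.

A representative firm's profit is π_i = q_i(418 - Q) - 69q_i.
First-order condition (treating rivals' output as given): 349 - 2q_i - Σ_{j≠i} q_j = 0.
With identical firms every q_j equals q_i, so Σ_{j≠i} q_j = 2q_i and 349 = 4q_i, giving q_i = 349/4.
Price P = 418 - 1047/4 = 625/4.
Ionix's profit: (625/4 - 69)·(349/4) - 4733 = 2879.5625.

2879.56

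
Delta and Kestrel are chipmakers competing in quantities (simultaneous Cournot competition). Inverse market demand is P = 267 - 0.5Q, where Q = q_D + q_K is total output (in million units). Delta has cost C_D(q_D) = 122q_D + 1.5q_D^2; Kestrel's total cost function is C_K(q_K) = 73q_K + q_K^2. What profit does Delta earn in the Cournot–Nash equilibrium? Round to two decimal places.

Delta's profit: π_D = (267 - 0.5Q)q_D - (122q_D + (3/2)q_D²). Setting ∂π_D/∂q_D = 0: 145 - 4q_D - (1/2)(q_K) = 0.
Kestrel's profit: π_K = (267 - 0.5Q)q_K - (73q_K + q_K²). Setting ∂π_K/∂q_K = 0: 194 - 3q_K - (1/2)(q_D) = 0.
So q_D = (145 - (1/2)q_K)/4 and q_K = (194 - (1/2)q_D)/3.
Substituting one into the other gives q_D = 1352/47 and q_K = 59.8723.
Price P = 267 - (1/2)·88.6383 = 222.6809.
Delta's profit: 222.6809·(1352/47) - 122·(1352/47) - (3/2)(1352/47)² = 1654.9606.

1654.96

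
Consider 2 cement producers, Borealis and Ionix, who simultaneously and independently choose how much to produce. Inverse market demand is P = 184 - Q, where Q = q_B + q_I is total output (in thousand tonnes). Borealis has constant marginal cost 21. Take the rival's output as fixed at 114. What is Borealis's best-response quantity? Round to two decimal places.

With the rival's output fixed at 114, Borealis's profit is π_B = (184 - 114 - q_B)q_B - (21q_B) = (70 - q_B)q_B - (21q_B).
∂π_B/∂q_B = 49 - 2q_B = 0, so q_B = 49/2.

24.50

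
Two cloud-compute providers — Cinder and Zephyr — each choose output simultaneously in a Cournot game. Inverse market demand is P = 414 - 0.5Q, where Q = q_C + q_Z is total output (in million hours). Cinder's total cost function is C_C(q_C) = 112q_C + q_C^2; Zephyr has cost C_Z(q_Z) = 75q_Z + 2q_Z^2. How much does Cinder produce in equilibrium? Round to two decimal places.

Cinder's profit: π_C = (414 - 0.5Q)q_C - (112q_C + q_C²). Setting ∂π_C/∂q_C = 0: 302 - 3q_C - (1/2)(q_Z) = 0.
Zephyr's first-order condition: 339 - 5q_Z - (1/2)(q_C) = 0.
So q_C = (302 - (1/2)q_Z)/3 and q_Z = (339 - (1/2)q_C)/5.
Solving the pair: q_C = 90.8814, q_Z = 58.7119.

90.88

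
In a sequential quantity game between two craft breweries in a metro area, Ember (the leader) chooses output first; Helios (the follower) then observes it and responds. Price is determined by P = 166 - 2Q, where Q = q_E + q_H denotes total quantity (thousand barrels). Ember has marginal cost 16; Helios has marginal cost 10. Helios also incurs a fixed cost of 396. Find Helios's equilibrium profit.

486

Solve by backward induction. Given q_E, the follower Helios maximises π_H = (166 - 2q_E - 2q_H)q_H - 10q_H.
∂π_H/∂q_H = 156 - 2q_E - 4q_H = 0 gives the reaction function q_H = (156 - 2q_E)/4.
Ember substitutes q_H(q_E) into its own profit: π_E = q_E(166 - 2q_E - (156 - 2q_E)/2) - 16q_E = (88 - q_E)q_E - 16q_E.
The leader's first-order condition 72 - 2q_E = 0 yields q_E = 36.
Then q_H = (156 - 2·36)/4 = 21.
Price P = 166 - 2·57 = 52.
Helios's profit: (52 - 10)·21 - 396 = 486.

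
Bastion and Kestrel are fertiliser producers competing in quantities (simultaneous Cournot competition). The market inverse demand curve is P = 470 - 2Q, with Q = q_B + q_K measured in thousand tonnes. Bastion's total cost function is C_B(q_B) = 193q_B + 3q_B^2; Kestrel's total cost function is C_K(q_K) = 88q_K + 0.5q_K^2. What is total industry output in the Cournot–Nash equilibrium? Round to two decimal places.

84.50

Bastion's profit: π_B = (470 - 2Q)q_B - (193q_B + 3q_B²). Setting ∂π_B/∂q_B = 0: 277 - 10q_B - 2(q_K) = 0.
Kestrel's profit: π_K = (470 - 2Q)q_K - (88q_K + (1/2)q_K²). Setting ∂π_K/∂q_K = 0: 382 - 5q_K - 2(q_B) = 0.
Best responses: q_B = (277 - 2q_K)/10, q_K = (382 - 2q_B)/5.
Substituting one into the other gives q_B = 27/2 and q_K = 71.
Total output Q = 27/2 + 71 = 169/2.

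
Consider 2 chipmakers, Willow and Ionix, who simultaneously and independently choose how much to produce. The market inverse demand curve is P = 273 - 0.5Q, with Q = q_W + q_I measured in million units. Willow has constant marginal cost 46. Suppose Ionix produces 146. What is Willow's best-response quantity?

154

With the rival's output fixed at 146, Willow's profit is π_W = (273 - (1/2)·146 - (1/2)q_W)q_W - (46q_W) = (200 - (1/2)q_W)q_W - (46q_W).
∂π_W/∂q_W = 154 - q_W = 0, so q_W = 154.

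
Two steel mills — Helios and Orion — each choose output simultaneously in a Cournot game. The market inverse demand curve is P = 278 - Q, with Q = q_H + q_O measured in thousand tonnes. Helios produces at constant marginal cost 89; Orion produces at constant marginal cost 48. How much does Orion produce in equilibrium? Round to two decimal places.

Helios's profit: π_H = (278 - Q)q_H - (89q_H). Setting ∂π_H/∂q_H = 0: 189 - 2q_H - (q_O) = 0.
Orion's profit: π_O = (278 - Q)q_O - (48q_O). Setting ∂π_O/∂q_O = 0: 230 - 2q_O - (q_H) = 0.
So q_H = (189 - q_O)/2 and q_O = (230 - q_H)/2.
Solving the pair: q_H = 148/3, q_O = 271/3.

90.33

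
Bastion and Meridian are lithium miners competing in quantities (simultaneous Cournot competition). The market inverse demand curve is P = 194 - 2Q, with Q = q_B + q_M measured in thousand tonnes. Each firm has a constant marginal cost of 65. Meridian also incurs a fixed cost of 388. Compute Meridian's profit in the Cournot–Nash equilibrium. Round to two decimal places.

536.50

A representative firm's profit is π_i = q_i(194 - 2Q) - 65q_i.
Setting ∂π_i/∂q_i = 0 with rivals' quantities fixed: 129 - 4q_i - 2q_j = 0.
With identical firms every q_j equals q_i, so q_j = q_i and 129 = 6q_i, giving q_i = 43/2.
Price P = 194 - 2·43 = 108.
Meridian's profit: (108 - 65)·(43/2) - 388 = 1073/2.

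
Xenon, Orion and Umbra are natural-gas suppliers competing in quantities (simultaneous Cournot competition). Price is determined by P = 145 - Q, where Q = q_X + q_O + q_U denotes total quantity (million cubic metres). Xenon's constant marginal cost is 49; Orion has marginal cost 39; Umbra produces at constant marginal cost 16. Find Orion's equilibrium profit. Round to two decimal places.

Xenon's profit: π_X = (145 - Q)q_X - (49q_X). Setting ∂π_X/∂q_X = 0: 96 - 2q_X - (q_O + q_U) = 0.
Orion's first-order condition: 106 - 2q_O - (q_X + q_U) = 0.
Umbra's profit: π_U = (145 - Q)q_U - (16q_U). Setting ∂π_U/∂q_U = 0: 129 - 2q_U - (q_X + q_O) = 0.
Summing all 3 equations gives 331 − 4Q = 0, hence Q = 331/4.
Back-substituting: q_X = (96 − 331/4) = 53/4, q_O = (106 − 331/4) = 93/4, q_U = (129 − 331/4) = 185/4.
Price P = 145 - 331/4 = 249/4.
Orion's profit: (249/4 - 39)·(93/4) = 540.5625.

540.56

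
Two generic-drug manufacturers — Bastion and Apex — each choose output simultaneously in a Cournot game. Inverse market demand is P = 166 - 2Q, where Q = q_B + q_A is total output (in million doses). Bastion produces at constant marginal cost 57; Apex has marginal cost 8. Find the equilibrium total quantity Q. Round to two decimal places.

44.50

Bastion's profit: π_B = (166 - 2Q)q_B - (57q_B). Setting ∂π_B/∂q_B = 0: 109 - 4q_B - 2(q_A) = 0.
Apex's profit: π_A = (166 - 2Q)q_A - (8q_A). Setting ∂π_A/∂q_A = 0: 158 - 4q_A - 2(q_B) = 0.
Rearranging gives the reaction functions q_B = (109 - 2q_A)/4 and q_A = (158 - 2q_B)/4.
Solving the pair: q_B = 10, q_A = 69/2.
Total output Q = 10 + 69/2 = 89/2.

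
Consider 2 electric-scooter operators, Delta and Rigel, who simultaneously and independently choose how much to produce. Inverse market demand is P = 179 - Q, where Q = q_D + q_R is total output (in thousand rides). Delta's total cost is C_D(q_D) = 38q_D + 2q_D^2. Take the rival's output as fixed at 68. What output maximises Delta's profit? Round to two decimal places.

With the rival's output fixed at 68, Delta's profit is π_D = (179 - 68 - q_D)q_D - (38q_D + 2q_D²) = (111 - q_D)q_D - (38q_D + 2q_D²).
∂π_D/∂q_D = 73 - 6q_D = 0, so q_D = 73/6.

12.17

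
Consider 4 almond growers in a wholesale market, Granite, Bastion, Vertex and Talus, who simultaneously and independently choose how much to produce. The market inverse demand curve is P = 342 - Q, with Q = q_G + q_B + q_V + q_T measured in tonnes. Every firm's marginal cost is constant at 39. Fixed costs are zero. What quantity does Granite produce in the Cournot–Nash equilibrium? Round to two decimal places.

Each firm earns π_i = (342 - Q)q_i - 39q_i.
Setting ∂π_i/∂q_i = 0 with rivals' quantities fixed: 303 - 2q_i - Σ_{j≠i} q_j = 0.
By symmetry each firm produces the same amount; substituting Σ_{j≠i} q_j = 3q_i yields q_i = 303/5.

60.60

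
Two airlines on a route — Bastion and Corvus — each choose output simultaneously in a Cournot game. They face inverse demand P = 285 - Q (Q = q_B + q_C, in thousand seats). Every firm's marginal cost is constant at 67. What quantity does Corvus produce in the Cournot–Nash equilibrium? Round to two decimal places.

72.67

Each firm earns π_i = (285 - Q)q_i - 67q_i.
Setting ∂π_i/∂q_i = 0 with rivals' quantities fixed: 218 - 2q_i - q_j = 0.
With identical firms every q_j equals q_i, so q_j = q_i and 218 = 3q_i, giving q_i = 218/3.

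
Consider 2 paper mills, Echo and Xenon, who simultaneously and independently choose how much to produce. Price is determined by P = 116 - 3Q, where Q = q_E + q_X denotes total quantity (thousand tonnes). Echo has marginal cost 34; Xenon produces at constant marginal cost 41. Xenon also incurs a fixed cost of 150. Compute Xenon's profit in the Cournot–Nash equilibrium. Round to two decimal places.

21.26

Echo's profit: π_E = (116 - 3Q)q_E - (34q_E). Setting ∂π_E/∂q_E = 0: 82 - 6q_E - 3(q_X) = 0.
Xenon's profit: π_X = (116 - 3Q)q_X - (41q_X). Setting ∂π_X/∂q_X = 0: 75 - 6q_X - 3(q_E) = 0.
Rearranging gives the reaction functions q_E = (82 - 3q_X)/6 and q_X = (75 - 3q_E)/6.
Solving the pair: q_E = 89/9, q_X = 68/9.
Price P = 116 - 3·(157/9) = 191/3.
Xenon's profit: (191/3 - 41)·(68/9) - 150 = 574/27.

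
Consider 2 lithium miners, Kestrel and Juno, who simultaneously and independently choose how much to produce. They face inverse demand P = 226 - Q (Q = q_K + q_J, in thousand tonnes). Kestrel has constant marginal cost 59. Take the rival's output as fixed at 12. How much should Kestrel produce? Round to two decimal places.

77.50

With the rival's output fixed at 12, Kestrel's profit is π_K = (226 - 12 - q_K)q_K - (59q_K) = (214 - q_K)q_K - (59q_K).
∂π_K/∂q_K = 155 - 2q_K = 0, so q_K = 155/2.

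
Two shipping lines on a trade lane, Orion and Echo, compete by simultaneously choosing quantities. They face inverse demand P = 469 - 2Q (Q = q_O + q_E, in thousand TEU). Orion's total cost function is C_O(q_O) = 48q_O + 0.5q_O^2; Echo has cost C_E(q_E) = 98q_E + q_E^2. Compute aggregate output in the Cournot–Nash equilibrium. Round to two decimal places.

Orion's profit: π_O = (469 - 2Q)q_O - (48q_O + (1/2)q_O²). Setting ∂π_O/∂q_O = 0: 421 - 5q_O - 2(q_E) = 0.
Echo's first-order condition: 371 - 6q_E - 2(q_O) = 0.
So q_O = (421 - 2q_E)/5 and q_E = (371 - 2q_O)/6.
Substituting one into the other gives q_O = 892/13 and q_E = 1013/26.
Total output Q = 892/13 + 1013/26 = 107.5769.

107.58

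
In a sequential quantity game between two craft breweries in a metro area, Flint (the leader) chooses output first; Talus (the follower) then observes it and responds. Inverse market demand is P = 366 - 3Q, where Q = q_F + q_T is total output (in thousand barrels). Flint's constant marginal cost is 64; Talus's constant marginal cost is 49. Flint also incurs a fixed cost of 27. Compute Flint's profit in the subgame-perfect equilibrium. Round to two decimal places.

3405.04

Solve by backward induction. Given q_F, the follower Talus maximises π_T = (366 - 3q_F - 3q_T)q_T - 49q_T.
Follower FOC: 317 - 3q_F - 6q_T = 0, so q_T(q_F) = (317 - 3q_F)/6.
The leader anticipates this reaction. Substituting into P = 366 - 3Q gives P = 415/2 - (3/2)q_F, so π_F = (415/2 - (3/2)q_F)q_F - 64q_F.
Maximising: ∂π_F/∂q_F = 287/2 - 3q_F = 0, giving q_F = 287/6.
Then q_T = (317 - 3·(287/6))/6 = 347/12.
Price P = 366 - 3·(307/4) = 543/4.
Flint's profit: (543/4 - 64)·(287/6) - 27 = 3405.0417.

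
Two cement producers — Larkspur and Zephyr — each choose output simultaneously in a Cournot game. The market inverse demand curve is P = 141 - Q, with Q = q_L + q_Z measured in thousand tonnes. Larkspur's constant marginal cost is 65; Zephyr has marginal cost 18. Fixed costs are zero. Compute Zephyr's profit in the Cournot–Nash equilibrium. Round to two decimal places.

Larkspur's profit: π_L = (141 - Q)q_L - (65q_L). Setting ∂π_L/∂q_L = 0: 76 - 2q_L - (q_Z) = 0.
Zephyr's first-order condition: 123 - 2q_Z - (q_L) = 0.
So q_L = (76 - q_Z)/2 and q_Z = (123 - q_L)/2.
Solving the pair: q_L = 29/3, q_Z = 170/3.
Price P = 141 - 199/3 = 224/3.
Zephyr's profit: (224/3 - 18)·(170/3) = 3211.1111.

3211.11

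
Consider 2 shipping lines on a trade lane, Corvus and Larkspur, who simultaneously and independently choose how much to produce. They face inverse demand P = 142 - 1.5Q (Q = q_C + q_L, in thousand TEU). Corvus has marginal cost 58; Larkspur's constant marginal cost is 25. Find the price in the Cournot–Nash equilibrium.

Corvus's profit: π_C = (142 - 1.5Q)q_C - (58q_C). Setting ∂π_C/∂q_C = 0: 84 - 3q_C - (3/2)(q_L) = 0.
Larkspur's profit: π_L = (142 - 1.5Q)q_L - (25q_L). Setting ∂π_L/∂q_L = 0: 117 - 3q_L - (3/2)(q_C) = 0.
So q_C = (84 - (3/2)q_L)/3 and q_L = (117 - (3/2)q_C)/3.
Solving the pair: q_C = 34/3, q_L = 100/3.
Total output Q = 134/3, so price P = 142 - (3/2)·(134/3) = 75.

75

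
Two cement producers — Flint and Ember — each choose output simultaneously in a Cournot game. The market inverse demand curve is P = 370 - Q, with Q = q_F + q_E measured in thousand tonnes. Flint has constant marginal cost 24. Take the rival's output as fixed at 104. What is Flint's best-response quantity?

121

With the rival's output fixed at 104, Flint's profit is π_F = (370 - 104 - q_F)q_F - (24q_F) = (266 - q_F)q_F - (24q_F).
∂π_F/∂q_F = 242 - 2q_F = 0, so q_F = 121.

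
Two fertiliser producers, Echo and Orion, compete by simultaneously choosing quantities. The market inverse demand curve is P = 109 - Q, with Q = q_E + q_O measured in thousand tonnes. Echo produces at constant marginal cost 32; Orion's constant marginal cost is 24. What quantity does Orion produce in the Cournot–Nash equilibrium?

31

Echo's profit: π_E = (109 - Q)q_E - (32q_E). Setting ∂π_E/∂q_E = 0: 77 - 2q_E - (q_O) = 0.
Orion's profit: π_O = (109 - Q)q_O - (24q_O). Setting ∂π_O/∂q_O = 0: 85 - 2q_O - (q_E) = 0.
Best responses: q_E = (77 - q_O)/2, q_O = (85 - q_E)/2.
Substituting one into the other gives q_E = 23 and q_O = 31.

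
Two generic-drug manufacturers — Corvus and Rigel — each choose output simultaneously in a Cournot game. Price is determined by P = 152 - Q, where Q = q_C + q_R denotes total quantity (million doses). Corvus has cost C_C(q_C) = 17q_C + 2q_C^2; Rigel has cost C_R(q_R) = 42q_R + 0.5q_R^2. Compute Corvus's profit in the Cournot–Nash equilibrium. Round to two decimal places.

Corvus's profit: π_C = (152 - Q)q_C - (17q_C + 2q_C²). Setting ∂π_C/∂q_C = 0: 135 - 6q_C - (q_R) = 0.
Rigel's first-order condition: 110 - 3q_R - (q_C) = 0.
Rearranging gives the reaction functions q_C = (135 - q_R)/6 and q_R = (110 - q_C)/3.
Solving the pair: q_C = 295/17, q_R = 525/17.
Price P = 152 - 820/17 = 1764/17.
Corvus's profit: (1764/17)·(295/17) - 17·(295/17) - 2(295/17)² = 903.3737.

903.37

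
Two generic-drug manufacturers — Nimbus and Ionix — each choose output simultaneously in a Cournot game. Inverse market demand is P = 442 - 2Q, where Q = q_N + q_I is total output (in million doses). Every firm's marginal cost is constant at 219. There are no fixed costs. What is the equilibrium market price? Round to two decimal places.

A representative firm's profit is π_i = q_i(442 - 2Q) - 219q_i.
Setting ∂π_i/∂q_i = 0 with rivals' quantities fixed: 223 - 4q_i - 2q_j = 0.
With identical firms every q_j equals q_i, so q_j = q_i and 223 = 6q_i, giving q_i = 223/6.
Total output Q = 223/3, so price P = 442 - 2·(223/3) = 880/3.

293.33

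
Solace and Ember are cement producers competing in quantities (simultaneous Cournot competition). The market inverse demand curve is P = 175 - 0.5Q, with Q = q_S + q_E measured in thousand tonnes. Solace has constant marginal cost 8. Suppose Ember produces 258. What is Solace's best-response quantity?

With the rival's output fixed at 258, Solace's profit is π_S = (175 - (1/2)·258 - (1/2)q_S)q_S - (8q_S) = (46 - (1/2)q_S)q_S - (8q_S).
∂π_S/∂q_S = 38 - q_S = 0, so q_S = 38.

38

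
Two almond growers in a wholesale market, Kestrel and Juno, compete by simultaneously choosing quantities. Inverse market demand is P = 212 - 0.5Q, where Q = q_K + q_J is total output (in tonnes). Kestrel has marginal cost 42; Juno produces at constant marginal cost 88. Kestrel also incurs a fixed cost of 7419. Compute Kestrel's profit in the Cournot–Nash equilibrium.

Kestrel's profit: π_K = (212 - 0.5Q)q_K - (42q_K). Setting ∂π_K/∂q_K = 0: 170 - q_K - (1/2)(q_J) = 0.
Juno's profit: π_J = (212 - 0.5Q)q_J - (88q_J). Setting ∂π_J/∂q_J = 0: 124 - q_J - (1/2)(q_K) = 0.
Rearranging gives the reaction functions q_K = (170 - (1/2)q_J) and q_J = (124 - (1/2)q_K).
Substituting one into the other gives q_K = 144 and q_J = 52.
Price P = 212 - (1/2)·196 = 114.
Kestrel's profit: (114 - 42)·144 - 7419 = 2949.

2949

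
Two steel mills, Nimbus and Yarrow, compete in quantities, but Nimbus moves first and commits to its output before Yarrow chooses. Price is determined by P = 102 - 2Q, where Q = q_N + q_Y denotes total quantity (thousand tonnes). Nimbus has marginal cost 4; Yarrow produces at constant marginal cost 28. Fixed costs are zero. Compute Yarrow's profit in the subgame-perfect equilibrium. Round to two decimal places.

The follower Yarrow best-responds to any q_N: π_Y = (102 - 2Q)q_Y - 28q_Y.
Setting the follower's marginal profit to zero, 74 - 2q_N - 4q_Y = 0, i.e. q_Y = (74 - 2q_N)/4.
Nimbus substitutes q_Y(q_N) into its own profit: π_N = q_N(102 - 2q_N - (74 - 2q_N)/2) - 4q_N = (65 - q_N)q_N - 4q_N.
Leader FOC: 61 - 2q_N = 0, so q_N = 61/2.
Then q_Y = (74 - 2·(61/2))/4 = 13/4.
Price P = 102 - 2·(135/4) = 69/2.
Yarrow's profit: (69/2 - 28)·(13/4) = 169/8.

21.13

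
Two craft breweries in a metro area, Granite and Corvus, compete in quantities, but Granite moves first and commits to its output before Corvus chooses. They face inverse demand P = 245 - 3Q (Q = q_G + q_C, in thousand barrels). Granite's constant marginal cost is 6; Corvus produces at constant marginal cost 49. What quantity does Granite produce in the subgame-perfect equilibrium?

The follower Corvus best-responds to any q_G: π_C = (245 - 3Q)q_C - 49q_C.
Follower FOC: 196 - 3q_G - 6q_C = 0, so q_C(q_G) = (196 - 3q_G)/6.
The leader anticipates this reaction. Substituting into P = 245 - 3Q gives P = 147 - (3/2)q_G, so π_G = (147 - (3/2)q_G)q_G - 6q_G.
Leader FOC: 141 - 3q_G = 0, so q_G = 47.
Then q_C = (196 - 3·47)/6 = 55/6.

47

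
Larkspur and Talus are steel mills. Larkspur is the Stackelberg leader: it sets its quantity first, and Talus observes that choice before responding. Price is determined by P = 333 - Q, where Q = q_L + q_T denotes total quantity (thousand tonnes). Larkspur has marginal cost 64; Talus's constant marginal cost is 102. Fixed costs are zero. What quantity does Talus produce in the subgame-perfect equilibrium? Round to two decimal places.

The follower Talus best-responds to any q_L: π_T = (333 - Q)q_T - 102q_T.
Follower FOC: 231 - q_L - 2q_T = 0, so q_T(q_L) = (231 - q_L)/2.
The leader anticipates this reaction. Substituting into P = 333 - Q gives P = 435/2 - (1/2)q_L, so π_L = (435/2 - (1/2)q_L)q_L - 64q_L.
Leader FOC: 307/2 - q_L = 0, so q_L = 307/2.
Then q_T = (231 - 307/2)/2 = 155/4.

38.75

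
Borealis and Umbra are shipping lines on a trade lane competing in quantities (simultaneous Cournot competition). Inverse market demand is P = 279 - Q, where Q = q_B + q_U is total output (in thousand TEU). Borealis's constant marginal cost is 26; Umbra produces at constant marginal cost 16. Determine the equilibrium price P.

107

Borealis's profit: π_B = (279 - Q)q_B - (26q_B). Setting ∂π_B/∂q_B = 0: 253 - 2q_B - (q_U) = 0.
Umbra's first-order condition: 263 - 2q_U - (q_B) = 0.
Best responses: q_B = (253 - q_U)/2, q_U = (263 - q_B)/2.
Solving the pair: q_B = 81, q_U = 91.
Total output Q = 172, so price P = 279 - 172 = 107.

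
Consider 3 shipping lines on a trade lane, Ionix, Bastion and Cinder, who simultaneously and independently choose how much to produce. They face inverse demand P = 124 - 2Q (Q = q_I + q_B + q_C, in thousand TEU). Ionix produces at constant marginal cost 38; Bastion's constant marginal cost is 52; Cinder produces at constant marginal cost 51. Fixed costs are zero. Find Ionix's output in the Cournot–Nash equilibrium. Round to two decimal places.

Ionix's profit: π_I = (124 - 2Q)q_I - (38q_I). Setting ∂π_I/∂q_I = 0: 86 - 4q_I - 2(q_B + q_C) = 0.
Bastion's profit: π_B = (124 - 2Q)q_B - (52q_B). Setting ∂π_B/∂q_B = 0: 72 - 4q_B - 2(q_I + q_C) = 0.
Cinder's profit: π_C = (124 - 2Q)q_C - (51q_C). Setting ∂π_C/∂q_C = 0: 73 - 4q_C - 2(q_I + q_B) = 0.
Adding the 3 first-order conditions: 231 − 8Q = 0, so Q = 231/8.
Back-substituting: q_I = (86 − 231/4)/2 = 113/8, q_B = (72 − 231/4)/2 = 57/8, q_C = (73 − 231/4)/2 = 61/8.

14.13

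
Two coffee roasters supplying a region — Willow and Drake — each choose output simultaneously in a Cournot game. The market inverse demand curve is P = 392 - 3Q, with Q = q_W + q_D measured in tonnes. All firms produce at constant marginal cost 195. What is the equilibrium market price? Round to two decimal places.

A representative firm's profit is π_i = q_i(392 - 3Q) - 195q_i.
First-order condition (treating rivals' output as given): 197 - 6q_i - 3q_j = 0.
With identical firms every q_j equals q_i, so q_j = q_i and 197 = 9q_i, giving q_i = 197/9.
Total output Q = 394/9, so price P = 392 - 3·(394/9) = 782/3.

260.67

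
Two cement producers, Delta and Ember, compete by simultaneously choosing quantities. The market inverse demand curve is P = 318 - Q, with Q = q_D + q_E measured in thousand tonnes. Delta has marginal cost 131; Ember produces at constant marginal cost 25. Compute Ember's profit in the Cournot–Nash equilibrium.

17689

Delta's profit: π_D = (318 - Q)q_D - (131q_D). Setting ∂π_D/∂q_D = 0: 187 - 2q_D - (q_E) = 0.
Ember's first-order condition: 293 - 2q_E - (q_D) = 0.
Best responses: q_D = (187 - q_E)/2, q_E = (293 - q_D)/2.
Substituting one into the other gives q_D = 27 and q_E = 133.
Price P = 318 - 160 = 158.
Ember's profit: (158 - 25)·133 = 17689.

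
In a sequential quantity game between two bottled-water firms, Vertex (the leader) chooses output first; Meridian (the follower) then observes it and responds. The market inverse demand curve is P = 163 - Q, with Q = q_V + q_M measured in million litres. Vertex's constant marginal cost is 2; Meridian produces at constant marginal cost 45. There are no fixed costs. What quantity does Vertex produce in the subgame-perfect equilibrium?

Solve by backward induction. Given q_V, the follower Meridian maximises π_M = (163 - q_V - q_M)q_M - 45q_M.
Setting the follower's marginal profit to zero, 118 - q_V - 2q_M = 0, i.e. q_M = (118 - q_V)/2.
The leader anticipates this reaction. Substituting into P = 163 - Q gives P = 104 - (1/2)q_V, so π_V = (104 - (1/2)q_V)q_V - 2q_V.
Maximising: ∂π_V/∂q_V = 102 - q_V = 0, giving q_V = 102.
Then q_M = (118 - 102)/2 = 8.

102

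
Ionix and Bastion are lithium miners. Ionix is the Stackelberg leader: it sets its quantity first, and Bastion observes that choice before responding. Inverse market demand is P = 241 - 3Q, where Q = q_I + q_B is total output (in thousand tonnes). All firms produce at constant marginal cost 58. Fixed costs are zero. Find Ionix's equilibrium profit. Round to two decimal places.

1395.38

The follower Bastion best-responds to any q_I: π_B = (241 - 3Q)q_B - 58q_B.
∂π_B/∂q_B = 183 - 3q_I - 6q_B = 0 gives the reaction function q_B = (183 - 3q_I)/6.
Ionix substitutes q_B(q_I) into its own profit: π_I = q_I(241 - 3q_I - (183 - 3q_I)/2) - 58q_I = (299/2 - (3/2)q_I)q_I - 58q_I.
Leader FOC: 183/2 - 3q_I = 0, so q_I = 61/2.
Then q_B = (183 - 3·(61/2))/6 = 61/4.
Price P = 241 - 3·(183/4) = 415/4.
Ionix's profit: (415/4 - 58)·(61/2) = 1395.3750.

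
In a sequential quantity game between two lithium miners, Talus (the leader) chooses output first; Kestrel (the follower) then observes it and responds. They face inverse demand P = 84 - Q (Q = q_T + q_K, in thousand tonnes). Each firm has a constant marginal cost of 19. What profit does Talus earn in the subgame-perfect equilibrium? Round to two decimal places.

Solve by backward induction. Given q_T, the follower Kestrel maximises π_K = (84 - q_T - q_K)q_K - 19q_K.
Follower FOC: 65 - q_T - 2q_K = 0, so q_K(q_T) = (65 - q_T)/2.
Talus substitutes q_K(q_T) into its own profit: π_T = q_T(84 - q_T - (65 - q_T)/2) - 19q_T = (103/2 - (1/2)q_T)q_T - 19q_T.
Leader FOC: 65/2 - q_T = 0, so q_T = 65/2.
Then q_K = (65 - 65/2)/2 = 65/4.
Price P = 84 - 195/4 = 141/4.
Talus's profit: (141/4 - 19)·(65/2) = 528.1250.

528.13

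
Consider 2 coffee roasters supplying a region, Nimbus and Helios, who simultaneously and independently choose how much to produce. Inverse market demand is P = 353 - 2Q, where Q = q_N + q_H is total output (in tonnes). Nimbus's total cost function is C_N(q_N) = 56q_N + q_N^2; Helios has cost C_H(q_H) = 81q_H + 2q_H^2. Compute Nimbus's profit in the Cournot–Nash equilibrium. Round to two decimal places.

Nimbus's profit: π_N = (353 - 2Q)q_N - (56q_N + q_N²). Setting ∂π_N/∂q_N = 0: 297 - 6q_N - 2(q_H) = 0.
Helios's profit: π_H = (353 - 2Q)q_H - (81q_H + 2q_H²). Setting ∂π_H/∂q_H = 0: 272 - 8q_H - 2(q_N) = 0.
So q_N = (297 - 2q_H)/6 and q_H = (272 - 2q_N)/8.
Solving the pair: q_N = 458/11, q_H = 519/22.
Price P = 353 - 2·(1435/22) = 222.5455.
Nimbus's profit: 222.5455·(458/11) - 56·(458/11) - (458/11)² = 5200.7603.

5200.76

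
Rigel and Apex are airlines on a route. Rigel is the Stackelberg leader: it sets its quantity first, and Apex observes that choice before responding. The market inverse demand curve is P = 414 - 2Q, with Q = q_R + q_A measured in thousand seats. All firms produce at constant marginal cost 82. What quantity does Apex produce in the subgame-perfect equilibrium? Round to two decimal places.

41.50

Solve by backward induction. Given q_R, the follower Apex maximises π_A = (414 - 2q_R - 2q_A)q_A - 82q_A.
Follower FOC: 332 - 2q_R - 4q_A = 0, so q_A(q_R) = (332 - 2q_R)/4.
Rigel substitutes q_A(q_R) into its own profit: π_R = q_R(414 - 2q_R - (332 - 2q_R)/2) - 82q_R = (248 - q_R)q_R - 82q_R.
Maximising: ∂π_R/∂q_R = 166 - 2q_R = 0, giving q_R = 83.
Then q_A = (332 - 2·83)/4 = 83/2.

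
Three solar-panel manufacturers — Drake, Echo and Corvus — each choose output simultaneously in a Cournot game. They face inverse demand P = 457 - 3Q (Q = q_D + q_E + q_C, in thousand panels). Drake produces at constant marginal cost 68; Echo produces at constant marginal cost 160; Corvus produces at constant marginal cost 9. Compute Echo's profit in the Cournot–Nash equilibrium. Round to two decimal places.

60.75

Drake's profit: π_D = (457 - 3Q)q_D - (68q_D). Setting ∂π_D/∂q_D = 0: 389 - 6q_D - 3(q_E + q_C) = 0.
Echo's profit: π_E = (457 - 3Q)q_E - (160q_E). Setting ∂π_E/∂q_E = 0: 297 - 6q_E - 3(q_D + q_C) = 0.
Corvus's profit: π_C = (457 - 3Q)q_C - (9q_C). Setting ∂π_C/∂q_C = 0: 448 - 6q_C - 3(q_D + q_E) = 0.
Summing all 3 equations gives 1134 − 12Q = 0, hence Q = 189/2.
Back-substituting: q_D = (389 − 567/2)/3 = 211/6, q_E = (297 − 567/2)/3 = 9/2, q_C = (448 − 567/2)/3 = 329/6.
Price P = 457 - 3·(189/2) = 347/2.
Echo's profit: (347/2 - 160)·(9/2) = 243/4.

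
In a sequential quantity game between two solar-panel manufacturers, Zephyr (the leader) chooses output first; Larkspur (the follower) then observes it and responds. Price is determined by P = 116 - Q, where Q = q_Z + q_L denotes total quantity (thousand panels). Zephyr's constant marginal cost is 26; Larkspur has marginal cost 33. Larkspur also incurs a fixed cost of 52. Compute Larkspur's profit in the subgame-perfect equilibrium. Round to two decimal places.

245.56

The follower Larkspur best-responds to any q_Z: π_L = (116 - Q)q_L - 33q_L.
Follower FOC: 83 - q_Z - 2q_L = 0, so q_L(q_Z) = (83 - q_Z)/2.
The leader anticipates this reaction. Substituting into P = 116 - Q gives P = 149/2 - (1/2)q_Z, so π_Z = (149/2 - (1/2)q_Z)q_Z - 26q_Z.
Maximising: ∂π_Z/∂q_Z = 97/2 - q_Z = 0, giving q_Z = 97/2.
Then q_L = (83 - 97/2)/2 = 69/4.
Price P = 116 - 263/4 = 201/4.
Larkspur's profit: (201/4 - 33)·(69/4) - 52 = 245.5625.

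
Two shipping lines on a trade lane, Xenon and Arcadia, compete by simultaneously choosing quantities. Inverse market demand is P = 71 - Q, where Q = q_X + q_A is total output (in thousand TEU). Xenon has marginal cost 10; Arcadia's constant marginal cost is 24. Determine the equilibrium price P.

35

Xenon's profit: π_X = (71 - Q)q_X - (10q_X). Setting ∂π_X/∂q_X = 0: 61 - 2q_X - (q_A) = 0.
Arcadia's profit: π_A = (71 - Q)q_A - (24q_A). Setting ∂π_A/∂q_A = 0: 47 - 2q_A - (q_X) = 0.
Best responses: q_X = (61 - q_A)/2, q_A = (47 - q_X)/2.
Substituting one into the other gives q_X = 25 and q_A = 11.
Total output Q = 36, so price P = 71 - 36 = 35.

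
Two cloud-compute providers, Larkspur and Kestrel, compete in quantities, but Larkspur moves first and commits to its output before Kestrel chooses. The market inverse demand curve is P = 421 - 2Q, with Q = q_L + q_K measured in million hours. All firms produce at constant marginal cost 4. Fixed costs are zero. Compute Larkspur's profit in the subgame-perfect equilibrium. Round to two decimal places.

Solve by backward induction. Given q_L, the follower Kestrel maximises π_K = (421 - 2q_L - 2q_K)q_K - 4q_K.
Setting the follower's marginal profit to zero, 417 - 2q_L - 4q_K = 0, i.e. q_K = (417 - 2q_L)/4.
The leader anticipates this reaction. Substituting into P = 421 - 2Q gives P = 425/2 - q_L, so π_L = (425/2 - q_L)q_L - 4q_L.
Maximising: ∂π_L/∂q_L = 417/2 - 2q_L = 0, giving q_L = 417/4.
Then q_K = (417 - 2·(417/4))/4 = 417/8.
Price P = 421 - 2·(1251/8) = 433/4.
Larkspur's profit: (433/4 - 4)·(417/4) = 10868.0625.

10868.06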